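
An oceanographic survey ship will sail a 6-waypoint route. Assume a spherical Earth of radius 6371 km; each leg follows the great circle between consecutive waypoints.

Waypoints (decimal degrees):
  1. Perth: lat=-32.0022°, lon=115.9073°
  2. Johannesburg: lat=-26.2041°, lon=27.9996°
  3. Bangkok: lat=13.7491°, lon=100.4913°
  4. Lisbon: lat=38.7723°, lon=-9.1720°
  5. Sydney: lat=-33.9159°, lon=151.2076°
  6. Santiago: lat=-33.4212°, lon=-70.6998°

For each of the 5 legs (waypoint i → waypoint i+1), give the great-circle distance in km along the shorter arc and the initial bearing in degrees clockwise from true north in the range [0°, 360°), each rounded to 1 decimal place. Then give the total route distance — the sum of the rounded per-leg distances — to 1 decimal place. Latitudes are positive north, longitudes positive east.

Leg 1: dist=8320.0 km, bearing=248.3°
Leg 2: dist=9001.6 km, bearing=69.7°
Leg 3: dist=10684.1 km, bearing=312.4°
Leg 4: dist=18180.9 km, bearing=78.9°
Leg 5: dist=11343.4 km, bearing=145.3°
Total: 57530.0 km

Leg 1: φ1=-0.5585438, φ2=-0.4573478, Δφ=0.1011959, Δλ=-1.5342788 rad; a=sin²(Δφ/2)+cosφ1·cosφ2·sin²(Δλ/2)=0.3691050554; c=2·atan2(√a, √(1-a))=1.305920022; dist=6371·c=8320.016 ≈ 8320.0 km; running total=8320.0 km
Leg 1 bearing: y=sinΔλ·cosφ2=-0.89662860, x=cosφ1·sinφ2-sinφ1·cosφ2·cosΔλ=-0.35710391; θ=atan2(y, x)=-111.7161° <0 so +360° → 248.2839° ≈ 248.3°
Leg 2: φ1=-0.4573478, φ2=0.2399671, Δφ=0.6973149, Δλ=1.2652188 rad; a=sin²(Δφ/2)+cosφ1·cosφ2·sin²(Δλ/2)=0.4213787384; c=2·atan2(√a, √(1-a))=1.412898510; dist=6371·c=9001.576 ≈ 9001.6 km; running total=17321.6 km
Leg 2 bearing: y=sinΔλ·cosφ2=0.92634664, x=cosφ1·sinφ2-sinφ1·cosφ2·cosΔλ=0.34228161; θ=atan2(y, x)=69.7209° ≈ 69.7°
Leg 3: φ1=0.2399671, φ2=0.6767043, Δφ=0.4367372, Δλ=-1.9139857 rad; a=sin²(Δφ/2)+cosφ1·cosφ2·sin²(Δλ/2)=0.5529950098; c=2·atan2(√a, √(1-a))=1.676985803; dist=6371·c=10684.077 ≈ 10684.1 km; running total=28005.7 km
Leg 3 bearing: y=sinΔλ·cosφ2=-0.73417705, x=cosφ1·sinφ2-sinφ1·cosφ2·cosΔλ=0.67063416; θ=atan2(y, x)=-47.5899° <0 so +360° → 312.4101° ≈ 312.4°
Leg 4: φ1=0.6767043, φ2=-0.5919441, Δφ=-1.2686484, Δλ=2.7991521 rad; a=sin²(Δφ/2)+cosφ1·cosφ2·sin²(Δλ/2)=0.9794222008; c=2·atan2(√a, √(1-a))=2.853700190; dist=6371·c=18180.924 ≈ 18180.9 km; running total=46186.6 km
Leg 4 bearing: y=sinΔλ·cosφ2=0.27865532, x=cosφ1·sinφ2-sinφ1·cosφ2·cosΔλ=0.05448508; θ=atan2(y, x)=78.9366° ≈ 78.9°
Leg 5: φ1=-0.5919441, φ2=-0.5833100, Δφ=0.0086341, Δλ=-3.8730148 rad; a=sin²(Δφ/2)+cosφ1·cosφ2·sin²(Δλ/2)=0.6040749569; c=2·atan2(√a, √(1-a))=1.780479388; dist=6371·c=11343.434 ≈ 11343.4 km; running total=57530.0 km
Leg 5 bearing: y=sinΔλ·cosφ2=0.55748275, x=cosφ1·sinφ2-sinφ1·cosφ2·cosΔλ=-0.80367070; θ=atan2(y, x)=145.2521° ≈ 145.3°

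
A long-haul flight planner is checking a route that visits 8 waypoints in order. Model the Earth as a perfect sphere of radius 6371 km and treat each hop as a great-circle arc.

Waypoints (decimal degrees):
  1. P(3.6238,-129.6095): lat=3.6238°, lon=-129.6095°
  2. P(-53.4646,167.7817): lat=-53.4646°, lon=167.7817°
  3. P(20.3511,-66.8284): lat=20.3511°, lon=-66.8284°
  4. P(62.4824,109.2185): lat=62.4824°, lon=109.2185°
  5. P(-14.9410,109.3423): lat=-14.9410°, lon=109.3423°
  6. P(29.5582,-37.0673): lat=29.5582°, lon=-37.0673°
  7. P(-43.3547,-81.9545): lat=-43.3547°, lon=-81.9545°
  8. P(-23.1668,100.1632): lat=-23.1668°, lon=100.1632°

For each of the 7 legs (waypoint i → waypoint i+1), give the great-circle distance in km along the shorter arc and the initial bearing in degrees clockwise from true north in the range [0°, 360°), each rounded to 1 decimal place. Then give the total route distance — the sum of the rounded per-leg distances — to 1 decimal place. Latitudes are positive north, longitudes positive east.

Leg 1: dist=8577.7 km, bearing=212.8°
Leg 2: dist=14128.7 km, bearing=106.7°
Leg 3: dist=10797.8 km, bearing=1.8°
Leg 4: dist=8609.1 km, bearing=179.9°
Leg 5: dist=16214.6 km, bearing=301.1°
Leg 6: dist=9308.8 km, bearing=211.1°
Leg 7: dist=12615.1 km, bearing=182.1°
Total: 80251.8 km

Leg 1: φ1=0.0632472, φ2=-0.9331333, Δφ=-0.9963805, Δλ=5.1904556 rad; a=sin²(Δφ/2)+cosφ1·cosφ2·sin²(Δλ/2)=0.3887237842; c=2·atan2(√a, √(1-a))=1.346364544; dist=6371·c=8577.689 ≈ 8577.7 km; running total=8577.7 km
Leg 1 bearing: y=sinΔλ·cosφ2=-0.52857574, x=cosφ1·sinφ2-sinφ1·cosφ2·cosΔλ=-0.81919357; θ=atan2(y, x)=-147.1683° <0 so +360° → 212.8317° ≈ 212.8°
Leg 2: φ1=-0.9331333, φ2=0.3551937, Δφ=1.2883270, Δλ=-4.0947187 rad; a=sin²(Δφ/2)+cosφ1·cosφ2·sin²(Δλ/2)=0.8013409093; c=2·atan2(√a, √(1-a))=2.217653940; dist=6371·c=14128.673 ≈ 14128.7 km; running total=22706.4 km
Leg 2 bearing: y=sinΔλ·cosφ2=0.76434255, x=cosφ1·sinφ2-sinφ1·cosφ2·cosΔλ=-0.22924898; θ=atan2(y, x)=106.6955° ≈ 106.7°
Leg 3: φ1=0.3551937, φ2=1.0905236, Δφ=0.7353299, Δλ=3.0725980 rad; a=sin²(Δφ/2)+cosφ1·cosφ2·sin²(Δλ/2)=0.5618612596; c=2·atan2(√a, √(1-a))=1.694836682; dist=6371·c=10797.805 ≈ 10797.8 km; running total=33504.2 km
Leg 3 bearing: y=sinΔλ·cosφ2=0.03185168, x=cosφ1·sinφ2-sinφ1·cosφ2·cosΔλ=0.99180553; θ=atan2(y, x)=1.8394° ≈ 1.8°
Leg 4: φ1=1.0905236, φ2=-0.2607696, Δφ=-1.3512932, Δλ=0.0021607 rad; a=sin²(Δφ/2)+cosφ1·cosφ2·sin²(Δλ/2)=0.3911281951; c=2·atan2(√a, √(1-a))=1.351294316; dist=6371·c=8609.096 ≈ 8609.1 km; running total=42113.3 km
Leg 4 bearing: y=sinΔλ·cosφ2=0.00208767, x=cosφ1·sinφ2-sinφ1·cosφ2·cosΔλ=-0.97600377; θ=atan2(y, x)=179.8774° ≈ 179.9°
Leg 5: φ1=-0.2607696, φ2=0.5158879, Δφ=0.7766576, Δλ=-2.5553296 rad; a=sin²(Δφ/2)+cosφ1·cosφ2·sin²(Δλ/2)=0.9136452790; c=2·atan2(√a, √(1-a))=2.545063733; dist=6371·c=16214.601 ≈ 16214.6 km; running total=58327.9 km
Leg 5 bearing: y=sinΔλ·cosφ2=-0.48124903, x=cosφ1·sinφ2-sinφ1·cosφ2·cosΔλ=0.28980977; θ=atan2(y, x)=-58.9435° <0 so +360° → 301.0565° ≈ 301.1°
Leg 6: φ1=0.5158879, φ2=-0.7566823, Δφ=-1.2725702, Δλ=-0.7834294 rad; a=sin²(Δφ/2)+cosφ1·cosφ2·sin²(Δλ/2)=0.4452732030; c=2·atan2(√a, √(1-a))=1.461123002; dist=6371·c=9308.815 ≈ 9308.8 km; running total=67636.7 km
Leg 6 bearing: y=sinΔλ·cosφ2=-0.51313662, x=cosφ1·sinφ2-sinφ1·cosφ2·cosΔλ=-0.85129943; θ=atan2(y, x)=-148.9197° <0 so +360° → 211.0803° ≈ 211.1°
Leg 7: φ1=-0.7566823, φ2=-0.4043369, Δφ=0.3523453, Δλ=3.1785535 rad; a=sin²(Δφ/2)+cosφ1·cosφ2·sin²(Δλ/2)=0.6989741799; c=2·atan2(√a, √(1-a))=1.980075740; dist=6371·c=12615.063 ≈ 12615.1 km; running total=80251.8 km
Leg 7 bearing: y=sinΔλ·cosφ2=-0.03397271, x=cosφ1·sinφ2-sinφ1·cosφ2·cosΔλ=-0.91677858; θ=atan2(y, x)=-177.8778° <0 so +360° → 182.1222° ≈ 182.1°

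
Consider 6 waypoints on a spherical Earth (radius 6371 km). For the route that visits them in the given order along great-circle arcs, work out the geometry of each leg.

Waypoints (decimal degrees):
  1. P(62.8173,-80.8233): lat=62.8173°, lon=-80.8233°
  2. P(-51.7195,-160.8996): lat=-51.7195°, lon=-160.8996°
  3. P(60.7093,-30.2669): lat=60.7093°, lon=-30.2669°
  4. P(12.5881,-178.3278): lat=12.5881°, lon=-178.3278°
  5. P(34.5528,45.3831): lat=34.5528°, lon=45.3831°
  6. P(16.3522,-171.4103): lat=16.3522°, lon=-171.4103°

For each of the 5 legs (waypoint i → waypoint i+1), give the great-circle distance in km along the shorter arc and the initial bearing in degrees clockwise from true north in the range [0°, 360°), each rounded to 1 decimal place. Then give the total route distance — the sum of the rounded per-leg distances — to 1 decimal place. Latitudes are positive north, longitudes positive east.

Leg 1: φ1=1.0963687, φ2=-0.9026756, Δφ=-1.9990443, Δλ=-1.3975951 rad; a=sin²(Δφ/2)+cosφ1·cosφ2·sin²(Δλ/2)=0.8247578242; c=2·atan2(√a, √(1-a))=2.277743577; dist=6371·c=14511.504 ≈ 14511.5 km; running total=14511.5 km
Leg 1 bearing: y=sinΔλ·cosφ2=-0.61024285, x=cosφ1·sinφ2-sinφ1·cosφ2·cosΔλ=-0.45357810; θ=atan2(y, x)=-126.6225° <0 so +360° → 233.3775° ≈ 233.4°
Leg 2: φ1=-0.9026756, φ2=1.0595772, Δφ=1.9622527, Δλ=2.2799707 rad; a=sin²(Δφ/2)+cosφ1·cosφ2·sin²(Δλ/2)=0.9410002217; c=2·atan2(√a, √(1-a))=2.650886795; dist=6371·c=16888.800 ≈ 16888.8 km; running total=31400.3 km
Leg 2 bearing: y=sinΔλ·cosφ2=0.37128480, x=cosφ1·sinφ2-sinφ1·cosφ2·cosΔλ=0.29021167; θ=atan2(y, x)=51.9873° ≈ 52.0°
Leg 3: φ1=1.0595772, φ2=0.2197038, Δφ=-0.8398734, Δλ=-2.5841502 rad; a=sin²(Δφ/2)+cosφ1·cosφ2·sin²(Δλ/2)=0.6075593101; c=2·atan2(√a, √(1-a))=1.787609619; dist=6371·c=11388.861 ≈ 11388.9 km; running total=42789.2 km
Leg 3 bearing: y=sinΔλ·cosφ2=-0.51630107, x=cosφ1·sinφ2-sinφ1·cosφ2·cosΔλ=0.82894945; θ=atan2(y, x)=-31.9162° <0 so +360° → 328.0838° ≈ 328.1°
Leg 4: φ1=0.2197038, φ2=0.6030601, Δφ=0.3833563, Δλ=3.9044918 rad; a=sin²(Δφ/2)+cosφ1·cosφ2·sin²(Δλ/2)=0.7287057071; c=2·atan2(√a, √(1-a))=2.045878379; dist=6371·c=13034.291 ≈ 13034.3 km; running total=55823.5 km
Leg 4 bearing: y=sinΔλ·cosφ2=-0.56912670, x=cosφ1·sinφ2-sinφ1·cosφ2·cosΔλ=0.68327857; θ=atan2(y, x)=-39.7921° <0 so +360° → 320.2079° ≈ 320.2°
Leg 5: φ1=0.6030601, φ2=0.2853997, Δφ=-0.3176604, Δλ=-3.7837586 rad; a=sin²(Δφ/2)+cosφ1·cosφ2·sin²(Δλ/2)=0.7365914588; c=2·atan2(√a, √(1-a))=2.063696607; dist=6371·c=13147.811 ≈ 13147.8 km; running total=68971.3 km
Leg 5 bearing: y=sinΔλ·cosφ2=0.57470410, x=cosφ1·sinφ2-sinφ1·cosφ2·cosΔλ=0.66769239; θ=atan2(y, x)=40.7196° ≈ 40.7°

Leg 1: dist=14511.5 km, bearing=233.4°
Leg 2: dist=16888.8 km, bearing=52.0°
Leg 3: dist=11388.9 km, bearing=328.1°
Leg 4: dist=13034.3 km, bearing=320.2°
Leg 5: dist=13147.8 km, bearing=40.7°
Total: 68971.3 km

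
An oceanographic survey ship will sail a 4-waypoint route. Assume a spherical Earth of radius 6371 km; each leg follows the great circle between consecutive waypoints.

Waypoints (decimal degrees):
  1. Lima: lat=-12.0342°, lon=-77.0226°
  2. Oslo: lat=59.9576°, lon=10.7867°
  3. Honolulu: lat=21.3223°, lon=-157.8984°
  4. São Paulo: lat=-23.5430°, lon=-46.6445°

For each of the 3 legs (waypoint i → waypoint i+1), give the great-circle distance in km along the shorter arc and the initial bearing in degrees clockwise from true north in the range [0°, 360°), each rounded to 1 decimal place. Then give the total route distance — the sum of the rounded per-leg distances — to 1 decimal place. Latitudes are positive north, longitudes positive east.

Leg 1: dist=11042.7 km, bearing=30.5°
Leg 2: dist=10918.8 km, bearing=349.4°
Leg 3: dist=13015.7 km, bearing=106.4°
Total: 34977.2 km

Leg 1: φ1=-0.2100364, φ2=1.0464575, Δφ=1.2564939, Δλ=1.5325614 rad; a=sin²(Δφ/2)+cosφ1·cosφ2·sin²(Δλ/2)=0.5808842455; c=2·atan2(√a, √(1-a))=1.733278813; dist=6371·c=11042.719 ≈ 11042.7 km; running total=11042.7 km
Leg 1 bearing: y=sinΔλ·cosφ2=0.50027484, x=cosφ1·sinφ2-sinφ1·cosφ2·cosΔλ=0.85062097; θ=atan2(y, x)=30.4610° ≈ 30.5°
Leg 2: φ1=1.0464575, φ2=0.3721443, Δφ=-0.6743132, Δλ=-2.9441104 rad; a=sin²(Δφ/2)+cosφ1·cosφ2·sin²(Δλ/2)=0.5712715147; c=2·atan2(√a, √(1-a))=1.713826534; dist=6371·c=10918.789 ≈ 10918.8 km; running total=21961.5 km
Leg 2 bearing: y=sinΔλ·cosφ2=-0.18277114, x=cosφ1·sinφ2-sinφ1·cosφ2·cosΔλ=0.97276729; θ=atan2(y, x)=-10.6411° <0 so +360° → 349.3589° ≈ 349.4°
Leg 3: φ1=0.3721443, φ2=-0.4109029, Δφ=-0.7830472, Δλ=1.9417469 rad; a=sin²(Δφ/2)+cosφ1·cosφ2·sin²(Δλ/2)=0.7274100422; c=2·atan2(√a, √(1-a))=2.042966511; dist=6371·c=13015.740 ≈ 13015.7 km; running total=34977.2 km
Leg 3 bearing: y=sinΔλ·cosφ2=0.85440544, x=cosφ1·sinφ2-sinφ1·cosφ2·cosΔλ=-0.25125692; θ=atan2(y, x)=106.3871° ≈ 106.4°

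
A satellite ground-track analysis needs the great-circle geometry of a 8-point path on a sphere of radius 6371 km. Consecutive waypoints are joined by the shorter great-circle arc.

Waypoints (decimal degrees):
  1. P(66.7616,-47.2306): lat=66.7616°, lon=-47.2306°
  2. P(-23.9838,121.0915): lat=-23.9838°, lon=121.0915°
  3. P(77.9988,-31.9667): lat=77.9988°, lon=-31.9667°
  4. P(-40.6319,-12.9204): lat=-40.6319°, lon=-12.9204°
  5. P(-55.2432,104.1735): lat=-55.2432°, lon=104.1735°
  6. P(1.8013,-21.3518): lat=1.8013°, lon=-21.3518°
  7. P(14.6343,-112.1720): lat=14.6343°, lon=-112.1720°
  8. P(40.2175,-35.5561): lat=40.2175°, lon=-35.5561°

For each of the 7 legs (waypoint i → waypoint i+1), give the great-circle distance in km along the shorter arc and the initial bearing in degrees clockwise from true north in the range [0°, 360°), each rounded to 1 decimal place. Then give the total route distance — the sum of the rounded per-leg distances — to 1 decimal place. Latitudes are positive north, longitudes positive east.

Leg 1: φ1=1.1652097, φ2=-0.4185963, Δφ=-1.5838060, Δλ=2.9377748 rad; a=sin²(Δφ/2)+cosφ1·cosφ2·sin²(Δλ/2)=0.8632656154; c=2·atan2(√a, √(1-a))=2.384056537; dist=6371·c=15188.824 ≈ 15188.8 km; running total=15188.8 km
Leg 1 bearing: y=sinΔλ·cosφ2=0.18493362, x=cosφ1·sinφ2-sinφ1·cosφ2·cosΔλ=0.66177936; θ=atan2(y, x)=15.6130° ≈ 15.6°
Leg 2: φ1=-0.4185963, φ2=1.3613359, Δφ=1.7799321, Δλ=-2.6713695 rad; a=sin²(Δφ/2)+cosφ1·cosφ2·sin²(Δλ/2)=0.7834772197; c=2·atan2(√a, √(1-a))=2.173600263; dist=6371·c=13848.007 ≈ 13848.0 km; running total=29036.8 km
Leg 2 bearing: y=sinΔλ·cosφ2=-0.09421099, x=cosφ1·sinφ2-sinφ1·cosφ2·cosΔλ=0.81834403; θ=atan2(y, x)=-6.5672° <0 so +360° → 353.4328° ≈ 353.4°
Leg 3: φ1=1.3613359, φ2=-0.7091604, Δφ=-2.0704963, Δλ=0.3324206 rad; a=sin²(Δφ/2)+cosφ1·cosφ2·sin²(Δλ/2)=0.7439005227; c=2·atan2(√a, √(1-a))=2.080365323; dist=6371·c=13254.007 ≈ 13254.0 km; running total=42290.8 km
Leg 3 bearing: y=sinΔλ·cosφ2=0.24765633, x=cosφ1·sinφ2-sinφ1·cosφ2·cosΔλ=-0.83708810; θ=atan2(y, x)=163.5189° ≈ 163.5°
Leg 4: φ1=-0.7091604, φ2=-0.9641757, Δφ=-0.2550153, Δλ=2.0436741 rad; a=sin²(Δφ/2)+cosφ1·cosφ2·sin²(Δλ/2)=0.3310202373; c=2·atan2(√a, √(1-a))=1.226048316; dist=6371·c=7811.154 ≈ 7811.2 km; running total=50102.0 km
Leg 4 bearing: y=sinΔλ·cosφ2=0.50753287, x=cosφ1·sinφ2-sinφ1·cosφ2·cosΔλ=-0.79258674; θ=atan2(y, x)=147.3665° ≈ 147.4°
Leg 5: φ1=-0.9641757, φ2=0.0314386, Δφ=0.9956143, Δλ=-2.1908298 rad; a=sin²(Δφ/2)+cosφ1·cosφ2·sin²(Δλ/2)=0.6784608534; c=2·atan2(√a, √(1-a))=1.935766794; dist=6371·c=12332.770 ≈ 12332.8 km; running total=62434.8 km
Leg 5 bearing: y=sinΔλ·cosφ2=-0.81345685, x=cosφ1·sinφ2-sinφ1·cosφ2·cosΔλ=-0.45923289; θ=atan2(y, x)=-119.4467° <0 so +360° → 240.5533° ≈ 240.6°
Leg 6: φ1=0.0314386, φ2=0.2554167, Δφ=0.2239781, Δλ=-1.5851115 rad; a=sin²(Δφ/2)+cosφ1·cosφ2·sin²(Δλ/2)=0.5029509232; c=2·atan2(√a, √(1-a))=1.576698207; dist=6371·c=10045.144 ≈ 10045.1 km; running total=72479.9 km
Leg 6 bearing: y=sinΔλ·cosφ2=-0.96745896, x=cosφ1·sinφ2-sinφ1·cosφ2·cosΔλ=0.25295915; θ=atan2(y, x)=-75.3471° <0 so +360° → 284.6529° ≈ 284.7°
Leg 7: φ1=0.2554167, φ2=0.7019278, Δφ=0.4465111, Δλ=1.3371997 rad; a=sin²(Δφ/2)+cosφ1·cosφ2·sin²(Δλ/2)=0.3329225437; c=2·atan2(√a, √(1-a))=1.230087867; dist=6371·c=7836.890 ≈ 7836.9 km; running total=80316.8 km
Leg 7 bearing: y=sinΔλ·cosφ2=0.74285962, x=cosφ1·sinφ2-sinφ1·cosφ2·cosΔλ=0.58008627; θ=atan2(y, x)=52.0143° ≈ 52.0°

Leg 1: dist=15188.8 km, bearing=15.6°
Leg 2: dist=13848.0 km, bearing=353.4°
Leg 3: dist=13254.0 km, bearing=163.5°
Leg 4: dist=7811.2 km, bearing=147.4°
Leg 5: dist=12332.8 km, bearing=240.6°
Leg 6: dist=10045.1 km, bearing=284.7°
Leg 7: dist=7836.9 km, bearing=52.0°
Total: 80316.8 km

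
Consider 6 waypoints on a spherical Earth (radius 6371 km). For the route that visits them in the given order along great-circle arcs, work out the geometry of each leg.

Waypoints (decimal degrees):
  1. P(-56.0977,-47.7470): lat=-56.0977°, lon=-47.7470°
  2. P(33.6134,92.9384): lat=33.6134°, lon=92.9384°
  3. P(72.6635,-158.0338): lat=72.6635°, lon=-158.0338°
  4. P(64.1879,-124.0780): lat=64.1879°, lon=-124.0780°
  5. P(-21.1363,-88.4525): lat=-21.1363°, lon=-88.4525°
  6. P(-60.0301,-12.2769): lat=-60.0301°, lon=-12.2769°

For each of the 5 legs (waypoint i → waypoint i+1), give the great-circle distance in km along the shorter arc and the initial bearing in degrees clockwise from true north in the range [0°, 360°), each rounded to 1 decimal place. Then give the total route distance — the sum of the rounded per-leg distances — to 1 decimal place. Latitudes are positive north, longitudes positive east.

Leg 1: dist=16120.0 km, bearing=113.2°
Leg 2: dist=7051.4 km, bearing=18.4°
Leg 3: dist=1642.5 km, bearing=107.5°
Leg 4: dist=9972.5 km, bearing=147.1°
Leg 5: dist=7220.0 km, bearing=147.6°
Total: 42006.4 km

Leg 1: φ1=-0.9790896, φ2=0.5866645, Δφ=1.5657541, Δλ=2.4554234 rad; a=sin²(Δφ/2)+cosφ1·cosφ2·sin²(Δλ/2)=0.9094275735; c=2·atan2(√a, √(1-a))=2.530209982; dist=6371·c=16119.968 ≈ 16120.0 km; running total=16120.0 km
Leg 1 bearing: y=sinΔλ·cosφ2=0.52763859, x=cosφ1·sinφ2-sinφ1·cosφ2·cosΔλ=-0.22599505; θ=atan2(y, x)=113.1861° ≈ 113.2°
Leg 2: φ1=0.5866645, φ2=1.2682173, Δφ=0.6815528, Δλ=-4.3802912 rad; a=sin²(Δφ/2)+cosφ1·cosφ2·sin²(Δλ/2)=0.2762342867; c=2·atan2(√a, √(1-a))=1.106793340; dist=6371·c=7051.380 ≈ 7051.4 km; running total=23171.4 km
Leg 2 bearing: y=sinΔλ·cosφ2=0.28170139, x=cosφ1·sinφ2-sinφ1·cosφ2·cosΔλ=0.84874021; θ=atan2(y, x)=18.3613° ≈ 18.4°
Leg 3: φ1=1.2682173, φ2=1.1202902, Δφ=-0.1479271, Δλ=0.5926405 rad; a=sin²(Δφ/2)+cosφ1·cosφ2·sin²(Δλ/2)=0.0165236991; c=2·atan2(√a, √(1-a))=0.257802410; dist=6371·c=1642.459 ≈ 1642.5 km; running total=24813.9 km
Leg 3 bearing: y=sinΔλ·cosφ2=0.24320591, x=cosφ1·sinφ2-sinφ1·cosφ2·cosΔλ=-0.07650850; θ=atan2(y, x)=107.4627° ≈ 107.5°
Leg 4: φ1=1.1202902, φ2=-0.3688980, Δφ=-1.4891882, Δλ=0.6217823 rad; a=sin²(Δφ/2)+cosφ1·cosφ2·sin²(Δλ/2)=0.4972463925; c=2·atan2(√a, √(1-a))=1.565289084; dist=6371·c=9972.457 ≈ 9972.5 km; running total=34786.4 km
Leg 4 bearing: y=sinΔλ·cosφ2=0.54329828, x=cosφ1·sinφ2-sinφ1·cosφ2·cosΔλ=-0.83952168; θ=atan2(y, x)=147.0910° ≈ 147.1°
Leg 5: φ1=-0.3688980, φ2=-1.0477229, Δφ=-0.6788249, Δλ=1.3295150 rad; a=sin²(Δφ/2)+cosφ1·cosφ2·sin²(Δλ/2)=0.2881462900; c=2·atan2(√a, √(1-a))=1.133261923; dist=6371·c=7220.012 ≈ 7220.0 km; running total=42006.4 km
Leg 5 bearing: y=sinΔλ·cosφ2=0.48507446, x=cosφ1·sinφ2-sinφ1·cosφ2·cosΔλ=-0.76496719; θ=atan2(y, x)=147.6207° ≈ 147.6°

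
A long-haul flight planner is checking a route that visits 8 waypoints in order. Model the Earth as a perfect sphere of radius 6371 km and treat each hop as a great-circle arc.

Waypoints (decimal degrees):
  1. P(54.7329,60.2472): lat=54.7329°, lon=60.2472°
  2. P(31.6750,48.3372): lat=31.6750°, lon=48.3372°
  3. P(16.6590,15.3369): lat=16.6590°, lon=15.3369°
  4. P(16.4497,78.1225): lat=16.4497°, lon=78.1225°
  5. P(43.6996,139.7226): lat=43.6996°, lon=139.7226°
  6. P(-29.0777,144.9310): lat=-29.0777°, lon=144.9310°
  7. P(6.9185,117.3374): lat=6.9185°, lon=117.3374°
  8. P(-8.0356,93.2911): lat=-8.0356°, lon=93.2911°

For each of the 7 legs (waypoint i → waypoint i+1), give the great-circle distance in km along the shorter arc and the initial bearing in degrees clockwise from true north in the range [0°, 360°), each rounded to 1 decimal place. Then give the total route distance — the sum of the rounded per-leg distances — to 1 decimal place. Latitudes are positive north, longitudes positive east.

Leg 1: dist=2730.9 km, bearing=205.0°
Leg 2: dist=3720.1 km, bearing=251.2°
Leg 3: dist=6661.6 km, bearing=80.3°
Leg 4: dist=6483.0 km, bearing=48.4°
Leg 5: dist=8109.9 km, bearing=175.2°
Leg 6: dist=4974.3 km, bearing=319.2°
Leg 7: dist=3142.1 km, bearing=238.5°
Total: 35821.9 km

Leg 1: φ1=0.9552693, φ2=0.5528330, Δφ=-0.4024363, Δλ=-0.2078687 rad; a=sin²(Δφ/2)+cosφ1·cosφ2·sin²(Δλ/2)=0.0452342206; c=2·atan2(√a, √(1-a))=0.428640708; dist=6371·c=2730.870 ≈ 2730.9 km; running total=2730.9 km
Leg 1 bearing: y=sinΔλ·cosφ2=-0.17563341, x=cosφ1·sinφ2-sinφ1·cosφ2·cosΔλ=-0.37670313; θ=atan2(y, x)=-155.0033° <0 so +360° → 204.9967° ≈ 205.0°
Leg 2: φ1=0.5528330, φ2=0.2907544, Δφ=-0.2620786, Δλ=-0.5759639 rad; a=sin²(Δφ/2)+cosφ1·cosφ2·sin²(Δλ/2)=0.0828419901; c=2·atan2(√a, √(1-a))=0.583905407; dist=6371·c=3720.061 ≈ 3720.1 km; running total=6451.0 km
Leg 2 bearing: y=sinΔλ·cosφ2=-0.52178359, x=cosφ1·sinφ2-sinφ1·cosφ2·cosΔλ=-0.17792883; θ=atan2(y, x)=-108.8294° <0 so +360° → 251.1706° ≈ 251.2°
Leg 3: φ1=0.2907544, φ2=0.2871014, Δφ=-0.0036530, Δλ=1.0958154 rad; a=sin²(Δφ/2)+cosφ1·cosφ2·sin²(Δλ/2)=0.2493138129; c=2·atan2(√a, √(1-a))=1.045612144; dist=6371·c=6661.595 ≈ 6661.6 km; running total=13112.6 km
Leg 3 bearing: y=sinΔλ·cosφ2=0.85290120, x=cosφ1·sinφ2-sinφ1·cosφ2·cosΔλ=0.14555165; θ=atan2(y, x)=80.3155° ≈ 80.3°
Leg 4: φ1=0.2871014, φ2=0.7627019, Δφ=0.4756005, Δλ=1.0751246 rad; a=sin²(Δφ/2)+cosφ1·cosφ2·sin²(Δλ/2)=0.2372873495; c=2·atan2(√a, √(1-a))=1.017581430; dist=6371·c=6483.011 ≈ 6483.0 km; running total=19595.6 km
Leg 4 bearing: y=sinΔλ·cosφ2=0.63596186, x=cosφ1·sinφ2-sinφ1·cosφ2·cosΔλ=0.56522629; θ=atan2(y, x)=48.3701° ≈ 48.4°
Leg 5: φ1=0.7627019, φ2=-0.5075016, Δφ=-1.2702035, Δλ=0.0909037 rad; a=sin²(Δφ/2)+cosφ1·cosφ2·sin²(Δλ/2)=0.3532611727; c=2·atan2(√a, √(1-a))=1.272933666; dist=6371·c=8109.860 ≈ 8109.9 km; running total=27705.5 km
Leg 5 bearing: y=sinΔλ·cosφ2=0.07933698, x=cosφ1·sinφ2-sinφ1·cosφ2·cosΔλ=-0.95266810; θ=atan2(y, x)=175.2395° ≈ 175.2°
Leg 6: φ1=-0.5075016, φ2=0.1207506, Δφ=0.6282522, Δλ=-0.4815992 rad; a=sin²(Δφ/2)+cosφ1·cosφ2·sin²(Δλ/2)=0.1448143210; c=2·atan2(√a, √(1-a))=0.780770631; dist=6371·c=4974.290 ≈ 4974.3 km; running total=32679.8 km
Leg 6 bearing: y=sinΔλ·cosφ2=-0.45982427, x=cosφ1·sinφ2-sinφ1·cosφ2·cosΔλ=0.53285474; θ=atan2(y, x)=-40.7924° <0 so +360° → 319.2076° ≈ 319.2°
Leg 7: φ1=0.1207506, φ2=-0.1402477, Δφ=-0.2609983, Δλ=-0.4196871 rad; a=sin²(Δφ/2)+cosφ1·cosφ2·sin²(Δλ/2)=0.0595864298; c=2·atan2(√a, √(1-a))=0.493189862; dist=6371·c=3142.113 ≈ 3142.1 km; running total=35821.9 km
Leg 7 bearing: y=sinΔλ·cosφ2=-0.40347391, x=cosφ1·sinφ2-sinφ1·cosφ2·cosΔλ=-0.24769408; θ=atan2(y, x)=-121.5459° <0 so +360° → 238.4541° ≈ 238.5°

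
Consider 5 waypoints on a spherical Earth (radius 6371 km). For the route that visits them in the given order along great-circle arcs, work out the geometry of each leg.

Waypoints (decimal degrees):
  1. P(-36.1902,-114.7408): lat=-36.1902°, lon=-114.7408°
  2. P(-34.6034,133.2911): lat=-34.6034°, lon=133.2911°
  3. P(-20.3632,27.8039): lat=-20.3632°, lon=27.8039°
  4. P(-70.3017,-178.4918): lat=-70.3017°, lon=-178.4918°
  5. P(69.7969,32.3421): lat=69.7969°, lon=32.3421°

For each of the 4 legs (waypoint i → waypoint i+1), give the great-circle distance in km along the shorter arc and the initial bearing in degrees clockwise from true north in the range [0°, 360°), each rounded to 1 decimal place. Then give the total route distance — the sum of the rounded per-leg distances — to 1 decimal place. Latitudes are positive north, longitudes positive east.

Leg 1: dist=9453.7 km, bearing=230.0°
Leg 2: dist=10061.3 km, bearing=244.6°
Leg 3: dist=9725.2 km, bearing=171.4°
Leg 4: dist=18856.4 km, bearing=281.9°
Total: 48096.6 km

Leg 1: φ1=-0.6316381, φ2=-0.6039433, Δφ=0.0276949, Δλ=4.3289733 rad; a=sin²(Δφ/2)+cosφ1·cosφ2·sin²(Δλ/2)=0.4565919403; c=2·atan2(√a, √(1-a))=1.483870780; dist=6371·c=9453.741 ≈ 9453.7 km; running total=9453.7 km
Leg 1 bearing: y=sinΔλ·cosφ2=-0.76333906, x=cosφ1·sinφ2-sinφ1·cosφ2·cosΔλ=-0.64013783; θ=atan2(y, x)=-129.9833° <0 so +360° → 230.0167° ≈ 230.0°
Leg 2: φ1=-0.6039433, φ2=-0.3554049, Δφ=0.2485384, Δλ=-1.8410990 rad; a=sin²(Δφ/2)+cosφ1·cosφ2·sin²(Δλ/2)=0.5042211915; c=2·atan2(√a, √(1-a))=1.579238810; dist=6371·c=10061.330 ≈ 10061.3 km; running total=19515.0 km
Leg 2 bearing: y=sinΔλ·cosφ2=-0.90346497, x=cosφ1·sinφ2-sinφ1·cosφ2·cosΔλ=-0.42857879; θ=atan2(y, x)=-115.3784° <0 so +360° → 244.6216° ≈ 244.6°
Leg 3: φ1=-0.3554049, φ2=-1.2269961, Δφ=-0.8715912, Δλ=-3.6005392 rad; a=sin²(Δφ/2)+cosφ1·cosφ2·sin²(Δλ/2)=0.4778477617; c=2·atan2(√a, √(1-a))=1.526477343; dist=6371·c=9725.187 ≈ 9725.2 km; running total=29240.2 km
Leg 3 bearing: y=sinΔλ·cosφ2=0.14932214, x=cosφ1·sinφ2-sinφ1·cosφ2·cosΔλ=-0.98779553; θ=atan2(y, x)=171.4038° ≈ 171.4°
Leg 4: φ1=-1.2269961, φ2=1.2181857, Δφ=2.4451818, Δλ=3.6797457 rad; a=sin²(Δφ/2)+cosφ1·cosφ2·sin²(Δλ/2)=0.9917540055; c=2·atan2(√a, √(1-a))=2.959727207; dist=6371·c=18856.422 ≈ 18856.4 km; running total=48096.6 km
Leg 4 bearing: y=sinΔλ·cosφ2=-0.17700896, x=cosφ1·sinφ2-sinφ1·cosφ2·cosΔλ=0.03714593; θ=atan2(y, x)=-78.1483° <0 so +360° → 281.8517° ≈ 281.9°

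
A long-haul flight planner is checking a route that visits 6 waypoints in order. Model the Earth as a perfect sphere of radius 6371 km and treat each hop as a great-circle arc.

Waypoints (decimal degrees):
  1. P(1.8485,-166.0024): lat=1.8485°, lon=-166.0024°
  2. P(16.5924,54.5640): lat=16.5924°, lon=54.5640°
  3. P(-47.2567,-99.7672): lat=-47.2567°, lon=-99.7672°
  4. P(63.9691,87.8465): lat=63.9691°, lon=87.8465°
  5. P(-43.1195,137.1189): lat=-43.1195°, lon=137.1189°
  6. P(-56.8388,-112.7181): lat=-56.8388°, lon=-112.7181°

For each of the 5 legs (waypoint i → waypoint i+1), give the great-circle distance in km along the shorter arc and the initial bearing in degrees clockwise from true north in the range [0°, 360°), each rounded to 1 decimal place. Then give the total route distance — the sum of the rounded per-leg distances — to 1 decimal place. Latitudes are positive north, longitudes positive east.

Leg 1: dist=15114.2 km, bearing=296.4°
Leg 2: dist=15872.8 km, bearing=209.1°
Leg 3: dist=18099.4 km, bearing=348.7°
Leg 4: dist=12665.4 km, bearing=142.8°
Leg 5: dist=7143.4 km, bearing=145.2°
Total: 68895.2 km

Leg 1: φ1=0.0322624, φ2=0.2895920, Δφ=0.2573296, Δλ=3.8496099 rad; a=sin²(Δφ/2)+cosφ1·cosφ2·sin²(Δλ/2)=0.8592155347; c=2·atan2(√a, √(1-a))=2.372340498; dist=6371·c=15114.181 ≈ 15114.2 km; running total=15114.2 km
Leg 1 bearing: y=sinΔλ·cosφ2=-0.62324945, x=cosφ1·sinφ2-sinφ1·cosφ2·cosΔλ=0.30889629; θ=atan2(y, x)=-63.6360° <0 so +360° → 296.3640° ≈ 296.4°
Leg 2: φ1=0.2895920, φ2=-0.8247850, Δφ=-1.1143770, Δλ=-2.6935876 rad; a=sin²(Δφ/2)+cosφ1·cosφ2·sin²(Δλ/2)=0.8979894663; c=2·atan2(√a, √(1-a))=2.491419395; dist=6371·c=15872.833 ≈ 15872.8 km; running total=30987.0 km
Leg 2 bearing: y=sinΔλ·cosφ2=-0.29399780, x=cosφ1·sinφ2-sinφ1·cosφ2·cosΔλ=-0.52913404; θ=atan2(y, x)=-150.9425° <0 so +360° → 209.0575° ≈ 209.1°
Leg 3: φ1=-0.8247850, φ2=1.1164714, Δφ=1.9412564, Δλ=3.2744768 rad; a=sin²(Δφ/2)+cosφ1·cosφ2·sin²(Δλ/2)=0.9775671662; c=2·atan2(√a, √(1-a))=2.840909338; dist=6371·c=18099.433 ≈ 18099.4 km; running total=49086.4 km
Leg 3 bearing: y=sinΔλ·cosφ2=-0.05814550, x=cosφ1·sinφ2-sinφ1·cosφ2·cosΔλ=0.29040921; θ=atan2(y, x)=-11.3220° <0 so +360° → 348.6780° ≈ 348.7°
Leg 4: φ1=1.1164714, φ2=-0.7525772, Δφ=-1.8690487, Δλ=0.8599656 rad; a=sin²(Δφ/2)+cosφ1·cosφ2·sin²(Δλ/2)=0.7025889275; c=2·atan2(√a, √(1-a))=1.987969688; dist=6371·c=12665.355 ≈ 12665.4 km; running total=61751.8 km
Leg 4 bearing: y=sinΔλ·cosφ2=0.55315541, x=cosφ1·sinφ2-sinφ1·cosφ2·cosΔλ=-0.72790796; θ=atan2(y, x)=142.7679° ≈ 142.8°
Leg 5: φ1=-0.7525772, φ2=-0.9920242, Δφ=-0.2394470, Δλ=-4.3604782 rad; a=sin²(Δφ/2)+cosφ1·cosφ2·sin²(Δλ/2)=0.2827122532; c=2·atan2(√a, √(1-a))=1.121229445; dist=6371·c=7143.353 ≈ 7143.4 km; running total=68895.2 km
Leg 5 bearing: y=sinΔλ·cosφ2=0.51347422, x=cosφ1·sinφ2-sinφ1·cosφ2·cosΔλ=-0.73992457; θ=atan2(y, x)=145.2411° ≈ 145.2°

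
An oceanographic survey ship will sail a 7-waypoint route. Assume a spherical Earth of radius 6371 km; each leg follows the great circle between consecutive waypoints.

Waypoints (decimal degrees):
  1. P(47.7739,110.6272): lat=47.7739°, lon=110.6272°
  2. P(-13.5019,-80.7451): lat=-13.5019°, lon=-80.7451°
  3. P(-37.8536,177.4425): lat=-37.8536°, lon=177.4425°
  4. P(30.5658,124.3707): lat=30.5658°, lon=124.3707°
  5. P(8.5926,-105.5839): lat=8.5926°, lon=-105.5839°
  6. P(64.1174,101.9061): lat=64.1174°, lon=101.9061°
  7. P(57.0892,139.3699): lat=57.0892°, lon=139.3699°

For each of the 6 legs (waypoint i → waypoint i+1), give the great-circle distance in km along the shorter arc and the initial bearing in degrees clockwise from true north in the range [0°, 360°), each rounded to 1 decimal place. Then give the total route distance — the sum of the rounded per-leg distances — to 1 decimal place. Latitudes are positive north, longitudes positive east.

Leg 1: φ1=0.8338119, φ2=-0.2356526, Δφ=-1.0694645, Δλ=-3.3400767 rad; a=sin²(Δφ/2)+cosφ1·cosφ2·sin²(Δλ/2)=0.9067717454; c=2·atan2(√a, √(1-a))=2.521016388; dist=6371·c=16061.395 ≈ 16061.4 km; running total=16061.4 km
Leg 1 bearing: y=sinΔλ·cosφ2=0.19173368, x=cosφ1·sinφ2-sinφ1·cosφ2·cosΔλ=0.54898560; θ=atan2(y, x)=19.2518° ≈ 19.3°
Leg 2: φ1=-0.2356526, φ2=-0.6606700, Δφ=-0.4250173, Δλ=4.5062237 rad; a=sin²(Δφ/2)+cosφ1·cosφ2·sin²(Δλ/2)=0.5069468657; c=2·atan2(√a, √(1-a))=1.584690505; dist=6371·c=10096.063 ≈ 10096.1 km; running total=26157.5 km
Leg 2 bearing: y=sinΔλ·cosφ2=-0.77286042, x=cosφ1·sinφ2-sinφ1·cosφ2·cosΔλ=-0.63442394; θ=atan2(y, x)=-129.3818° <0 so +360° → 230.6182° ≈ 230.6°
Leg 3: φ1=-0.6606700, φ2=0.5334738, Δφ=1.1941438, Δλ=-0.9262776 rad; a=sin²(Δφ/2)+cosφ1·cosφ2·sin²(Δλ/2)=0.4517916435; c=2·atan2(√a, √(1-a))=1.474229601; dist=6371·c=9392.317 ≈ 9392.3 km; running total=35549.8 km
Leg 3 bearing: y=sinΔλ·cosφ2=-0.68831052, x=cosφ1·sinφ2-sinφ1·cosφ2·cosΔλ=0.71898015; θ=atan2(y, x)=-43.7515° <0 so +360° → 316.2485° ≈ 316.2°
Leg 4: φ1=0.5334738, φ2=0.1499692, Δφ=-0.3835047, Δλ=-4.0134649 rad; a=sin²(Δφ/2)+cosφ1·cosφ2·sin²(Δλ/2)=0.7358979599; c=2·atan2(√a, √(1-a))=2.062122862; dist=6371·c=13137.785 ≈ 13137.8 km; running total=48687.6 km
Leg 4 bearing: y=sinΔλ·cosφ2=0.75694227, x=cosφ1·sinφ2-sinφ1·cosφ2·cosΔλ=0.45215817; θ=atan2(y, x)=59.1481° ≈ 59.1°
Leg 5: φ1=0.1499692, φ2=1.1190597, Δφ=0.9690906, Δλ=3.6213837 rad; a=sin²(Δφ/2)+cosφ1·cosφ2·sin²(Δλ/2)=0.6242368137; c=2·atan2(√a, √(1-a))=1.821900471; dist=6371·c=11607.328 ≈ 11607.3 km; running total=60294.9 km
Leg 5 bearing: y=sinΔλ·cosφ2=-0.20149889, x=cosφ1·sinφ2-sinφ1·cosφ2·cosΔλ=0.94744871; θ=atan2(y, x)=-12.0065° <0 so +360° → 347.9935° ≈ 348.0°
Leg 6: φ1=1.1190597, φ2=0.9963945, Δφ=-0.1226652, Δλ=0.6538667 rad; a=sin²(Δφ/2)+cosφ1·cosφ2·sin²(Δλ/2)=0.0282176357; c=2·atan2(√a, √(1-a))=0.337562531; dist=6371·c=2150.611 ≈ 2150.6 km; running total=62445.5 km
Leg 6 bearing: y=sinΔλ·cosφ2=0.33048758, x=cosφ1·sinφ2-sinφ1·cosφ2·cosΔλ=-0.02153044; θ=atan2(y, x)=93.7274° ≈ 93.7°

Leg 1: dist=16061.4 km, bearing=19.3°
Leg 2: dist=10096.1 km, bearing=230.6°
Leg 3: dist=9392.3 km, bearing=316.2°
Leg 4: dist=13137.8 km, bearing=59.1°
Leg 5: dist=11607.3 km, bearing=348.0°
Leg 6: dist=2150.6 km, bearing=93.7°
Total: 62445.5 km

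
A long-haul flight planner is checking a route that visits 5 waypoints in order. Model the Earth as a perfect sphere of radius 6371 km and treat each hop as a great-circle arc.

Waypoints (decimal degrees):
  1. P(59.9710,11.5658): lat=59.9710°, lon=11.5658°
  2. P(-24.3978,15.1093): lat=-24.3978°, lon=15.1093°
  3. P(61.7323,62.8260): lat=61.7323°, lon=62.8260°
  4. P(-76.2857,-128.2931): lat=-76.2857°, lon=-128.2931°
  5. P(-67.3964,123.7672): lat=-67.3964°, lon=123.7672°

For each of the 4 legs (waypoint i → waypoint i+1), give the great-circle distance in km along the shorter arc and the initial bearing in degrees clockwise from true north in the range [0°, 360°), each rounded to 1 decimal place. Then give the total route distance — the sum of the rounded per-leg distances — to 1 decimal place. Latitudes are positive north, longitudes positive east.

Leg 1: φ1=1.0466914, φ2=-0.4258219, Δφ=-1.4725133, Δλ=0.0618457 rad; a=sin²(Δφ/2)+cosφ1·cosφ2·sin²(Δλ/2)=0.4513732446; c=2·atan2(√a, √(1-a))=1.473388852; dist=6371·c=9386.960 ≈ 9387.0 km; running total=9387.0 km
Leg 1 bearing: y=sinΔλ·cosφ2=0.05628699, x=cosφ1·sinφ2-sinφ1·cosφ2·cosΔλ=-0.99366671; θ=atan2(y, x)=176.7579° ≈ 176.8°
Leg 2: φ1=-0.4258219, φ2=1.0774319, Δφ=1.5032538, Δλ=0.8328135 rad; a=sin²(Δφ/2)+cosφ1·cosφ2·sin²(Δλ/2)=0.5368157380; c=2·atan2(√a, √(1-a))=1.644494499; dist=6371·c=10477.074 ≈ 10477.1 km; running total=19864.1 km
Leg 2 bearing: y=sinΔλ·cosφ2=0.35037609, x=cosφ1·sinφ2-sinφ1·cosφ2·cosΔλ=0.93371034; θ=atan2(y, x)=20.5687° ≈ 20.6°
Leg 3: φ1=1.0774319, φ2=-1.3314366, Δφ=-2.4088685, Δλ=-3.3356576 rad; a=sin²(Δφ/2)+cosφ1·cosφ2·sin²(Δλ/2)=0.9829031016; c=2·atan2(√a, √(1-a))=2.879331476; dist=6371·c=18344.221 ≈ 18344.2 km; running total=38208.3 km
Leg 3 bearing: y=sinΔλ·cosφ2=0.04572078, x=cosφ1·sinφ2-sinφ1·cosφ2·cosΔλ=-0.25520186; θ=atan2(y, x)=169.8429° ≈ 169.8°
Leg 4: φ1=-1.3314366, φ2=-1.1762891, Δφ=0.1551476, Δλ=4.3992821 rad; a=sin²(Δφ/2)+cosφ1·cosφ2·sin²(Δλ/2)=0.0656006165; c=2·atan2(√a, √(1-a))=0.518025117; dist=6371·c=3300.338 ≈ 3300.3 km; running total=41508.6 km
Leg 4 bearing: y=sinΔλ·cosφ2=-0.36566653, x=cosφ1·sinφ2-sinφ1·cosφ2·cosΔλ=-0.33388125; θ=atan2(y, x)=-132.3984° <0 so +360° → 227.6016° ≈ 227.6°

Leg 1: dist=9387.0 km, bearing=176.8°
Leg 2: dist=10477.1 km, bearing=20.6°
Leg 3: dist=18344.2 km, bearing=169.8°
Leg 4: dist=3300.3 km, bearing=227.6°
Total: 41508.6 km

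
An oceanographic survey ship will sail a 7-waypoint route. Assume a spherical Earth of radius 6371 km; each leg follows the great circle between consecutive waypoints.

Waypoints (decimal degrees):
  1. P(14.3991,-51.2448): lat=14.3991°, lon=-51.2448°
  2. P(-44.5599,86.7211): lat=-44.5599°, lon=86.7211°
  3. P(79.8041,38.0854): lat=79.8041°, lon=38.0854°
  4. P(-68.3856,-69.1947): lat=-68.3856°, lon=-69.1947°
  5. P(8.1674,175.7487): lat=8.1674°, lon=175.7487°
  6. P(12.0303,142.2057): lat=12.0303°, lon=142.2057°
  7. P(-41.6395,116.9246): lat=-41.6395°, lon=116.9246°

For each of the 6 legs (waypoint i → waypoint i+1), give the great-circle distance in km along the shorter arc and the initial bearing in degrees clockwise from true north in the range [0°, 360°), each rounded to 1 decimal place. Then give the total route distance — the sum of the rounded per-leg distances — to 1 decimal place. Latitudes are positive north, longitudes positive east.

Leg 1: φ1=0.2513117, φ2=-0.7777170, Δφ=-1.0290287, Δλ=2.4079592 rad; a=sin²(Δφ/2)+cosφ1·cosφ2·sin²(Δλ/2)=0.8435395334; c=2·atan2(√a, √(1-a))=2.328257601; dist=6371·c=14833.329 ≈ 14833.3 km; running total=14833.3 km
Leg 1 bearing: y=sinΔλ·cosφ2=0.47708218, x=cosφ1·sinφ2-sinφ1·cosφ2·cosΔλ=-0.54800999; θ=atan2(y, x)=138.9581° ≈ 139.0°
Leg 2: φ1=-0.7777170, φ2=1.3928443, Δφ=2.1705613, Δλ=-0.8488531 rad; a=sin²(Δφ/2)+cosφ1·cosφ2·sin²(Δλ/2)=0.8036123604; c=2·atan2(√a, √(1-a))=2.223359254; dist=6371·c=14165.022 ≈ 14165.0 km; running total=28998.3 km
Leg 2 bearing: y=sinΔλ·cosφ2=-0.13285331, x=cosφ1·sinφ2-sinφ1·cosφ2·cosΔλ=0.78334420; θ=atan2(y, x)=-9.6256° <0 so +360° → 350.3744° ≈ 350.4°
Leg 3: φ1=1.3928443, φ2=-1.1935539, Δφ=-2.5863982, Δλ=-1.8723910 rad; a=sin²(Δφ/2)+cosφ1·cosφ2·sin²(Δλ/2)=0.9671856174; c=2·atan2(√a, √(1-a))=2.777286586; dist=6371·c=17694.093 ≈ 17694.1 km; running total=46692.4 km
Leg 3 bearing: y=sinΔλ·cosφ2=-0.35173201, x=cosφ1·sinφ2-sinφ1·cosφ2·cosΔλ=-0.05687694; θ=atan2(y, x)=-99.1855° <0 so +360° → 260.8145° ≈ 260.8°
Leg 4: φ1=-1.1935539, φ2=0.1425480, Δφ=1.3361019, Δλ=4.2750688 rad; a=sin²(Δφ/2)+cosφ1·cosφ2·sin²(Δλ/2)=0.6432492761; c=2·atan2(√a, √(1-a))=1.861366509; dist=6371·c=11858.766 ≈ 11858.8 km; running total=58551.2 km
Leg 4 bearing: y=sinΔλ·cosφ2=-0.89670162, x=cosφ1·sinφ2-sinφ1·cosφ2·cosΔλ=-0.33740893; θ=atan2(y, x)=-110.6202° <0 so +360° → 249.3798° ≈ 249.4°
Leg 5: φ1=0.1425480, φ2=0.2099683, Δφ=0.0674203, Δλ=-0.5854358 rad; a=sin²(Δφ/2)+cosφ1·cosφ2·sin²(Δλ/2)=0.0817455881; c=2·atan2(√a, √(1-a))=0.579915739; dist=6371·c=3694.643 ≈ 3694.6 km; running total=62245.8 km
Leg 5 bearing: y=sinΔλ·cosφ2=-0.54042700, x=cosφ1·sinφ2-sinφ1·cosφ2·cosΔλ=0.09050769; θ=atan2(y, x)=-80.4927° <0 so +360° → 279.5073° ≈ 279.5°
Leg 6: φ1=0.2099683, φ2=-0.7267464, Δφ=-0.9367147, Δλ=-0.4412384 rad; a=sin²(Δφ/2)+cosφ1·cosφ2·sin²(Δλ/2)=0.2387838668; c=2·atan2(√a, √(1-a))=1.021095367; dist=6371·c=6505.399 ≈ 6505.4 km; running total=68751.2 km
Leg 6 bearing: y=sinΔλ·cosφ2=-0.31915882, x=cosφ1·sinφ2-sinφ1·cosφ2·cosΔλ=-0.79069727; θ=atan2(y, x)=-158.0189° <0 so +360° → 201.9811° ≈ 202.0°

Leg 1: dist=14833.3 km, bearing=139.0°
Leg 2: dist=14165.0 km, bearing=350.4°
Leg 3: dist=17694.1 km, bearing=260.8°
Leg 4: dist=11858.8 km, bearing=249.4°
Leg 5: dist=3694.6 km, bearing=279.5°
Leg 6: dist=6505.4 km, bearing=202.0°
Total: 68751.2 km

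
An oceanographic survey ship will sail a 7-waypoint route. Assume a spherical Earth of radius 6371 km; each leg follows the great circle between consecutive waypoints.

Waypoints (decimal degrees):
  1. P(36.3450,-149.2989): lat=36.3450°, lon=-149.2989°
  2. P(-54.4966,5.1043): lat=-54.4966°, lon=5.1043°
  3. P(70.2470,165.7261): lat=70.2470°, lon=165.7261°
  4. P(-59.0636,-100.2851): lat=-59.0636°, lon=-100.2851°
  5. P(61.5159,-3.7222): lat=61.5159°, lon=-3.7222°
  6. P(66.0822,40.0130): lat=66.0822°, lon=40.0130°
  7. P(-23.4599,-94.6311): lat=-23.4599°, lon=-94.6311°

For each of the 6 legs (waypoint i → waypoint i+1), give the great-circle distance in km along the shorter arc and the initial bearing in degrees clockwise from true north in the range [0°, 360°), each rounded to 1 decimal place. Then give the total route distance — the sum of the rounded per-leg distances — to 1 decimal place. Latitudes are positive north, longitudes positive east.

Leg 1: dist=17205.5 km, bearing=144.0°
Leg 2: dist=18019.3 km, bearing=21.3°
Leg 3: dist=16125.5 km, bearing=116.5°
Leg 4: dist=15727.2 km, bearing=49.5°
Leg 5: dist=2158.0 km, bearing=57.5°
Leg 6: dist=14311.0 km, bearing=303.2°
Total: 83546.5 km

Leg 1: φ1=0.6343399, φ2=-0.9511451, Δφ=-1.5854850, Δλ=2.6948442 rad; a=sin²(Δφ/2)+cosφ1·cosφ2·sin²(Δλ/2)=0.9521633400; c=2·atan2(√a, √(1-a))=2.700595953; dist=6371·c=17205.497 ≈ 17205.5 km; running total=17205.5 km
Leg 1 bearing: y=sinΔλ·cosφ2=0.25090509, x=cosφ1·sinφ2-sinφ1·cosφ2·cosΔλ=-0.34531129; θ=atan2(y, x)=143.9976° ≈ 144.0°
Leg 2: φ1=-0.9511451, φ2=1.2260414, Δφ=2.1771865, Δλ=2.8033793 rad; a=sin²(Δφ/2)+cosφ1·cosφ2·sin²(Δλ/2)=0.9756671036; c=2·atan2(√a, √(1-a))=2.828333261; dist=6371·c=18019.311 ≈ 18019.3 km; running total=35224.8 km
Leg 2 bearing: y=sinΔλ·cosφ2=0.11213787, x=cosφ1·sinφ2-sinφ1·cosφ2·cosΔλ=0.28703366; θ=atan2(y, x)=21.3395° ≈ 21.3°
Leg 3: φ1=1.2260414, φ2=-1.0308543, Δφ=-2.2568957, Δλ=-4.6427713 rad; a=sin²(Δφ/2)+cosφ1·cosφ2·sin²(Δλ/2)=0.9096767868; c=2·atan2(√a, √(1-a))=2.531078859; dist=6371·c=16125.503 ≈ 16125.5 km; running total=51350.3 km
Leg 3 bearing: y=sinΔλ·cosφ2=0.51284099, x=cosφ1·sinφ2-sinφ1·cosφ2·cosΔλ=-0.25623006; θ=atan2(y, x)=116.5480° ≈ 116.5°
Leg 4: φ1=-1.0308543, φ2=1.0736550, Δφ=2.1045093, Δλ=1.6853405 rad; a=sin²(Δφ/2)+cosφ1·cosφ2·sin²(Δλ/2)=0.8909654270; c=2·atan2(√a, √(1-a))=2.468553623; dist=6371·c=15727.155 ≈ 15727.2 km; running total=67077.5 km
Leg 4 bearing: y=sinΔλ·cosφ2=0.47378963, x=cosφ1·sinφ2-sinφ1·cosφ2·cosΔλ=0.40510187; θ=atan2(y, x)=49.4687° ≈ 49.5°
Leg 5: φ1=1.0736550, φ2=1.1533520, Δφ=0.0796970, Δλ=0.7633232 rad; a=sin²(Δφ/2)+cosφ1·cosφ2·sin²(Δλ/2)=0.0284107439; c=2·atan2(√a, √(1-a))=0.338726755; dist=6371·c=2158.028 ≈ 2158.0 km; running total=69235.5 km
Leg 5 bearing: y=sinΔλ·cosφ2=0.28028143, x=cosφ1·sinφ2-sinφ1·cosφ2·cosΔλ=0.17848421; θ=atan2(y, x)=57.5109° ≈ 57.5°
Leg 6: φ1=1.1533520, φ2=-0.4094525, Δφ=-1.5628045, Δλ=-2.3499829 rad; a=sin²(Δφ/2)+cosφ1·cosφ2·sin²(Δλ/2)=0.8126321371; c=2·atan2(√a, √(1-a))=2.246266448; dist=6371·c=14310.964 ≈ 14311.0 km; running total=83546.5 km
Leg 6 bearing: y=sinΔλ·cosφ2=-0.65267325, x=cosφ1·sinφ2-sinφ1·cosφ2·cosΔλ=0.42785771; θ=atan2(y, x)=-56.7533° <0 so +360° → 303.2467° ≈ 303.2°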